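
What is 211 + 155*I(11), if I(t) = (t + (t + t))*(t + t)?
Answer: 112741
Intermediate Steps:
I(t) = 6*t² (I(t) = (t + 2*t)*(2*t) = (3*t)*(2*t) = 6*t²)
211 + 155*I(11) = 211 + 155*(6*11²) = 211 + 155*(6*121) = 211 + 155*726 = 211 + 112530 = 112741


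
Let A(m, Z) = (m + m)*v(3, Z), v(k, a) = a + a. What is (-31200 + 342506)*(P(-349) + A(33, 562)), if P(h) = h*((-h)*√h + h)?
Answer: 61011306410 - 37917382106*I*√349 ≈ 6.1011e+10 - 7.0836e+11*I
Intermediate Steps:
v(k, a) = 2*a
A(m, Z) = 4*Z*m (A(m, Z) = (m + m)*(2*Z) = (2*m)*(2*Z) = 4*Z*m)
P(h) = h*(h - h^(3/2)) (P(h) = h*(-h^(3/2) + h) = h*(h - h^(3/2)))
(-31200 + 342506)*(P(-349) + A(33, 562)) = (-31200 + 342506)*(((-349)² - (-349)^(5/2)) + 4*562*33) = 311306*((121801 - 121801*I*√349) + 74184) = 311306*(195985 - 121801*I*√349) = 61011306410 - 37917382106*I*√349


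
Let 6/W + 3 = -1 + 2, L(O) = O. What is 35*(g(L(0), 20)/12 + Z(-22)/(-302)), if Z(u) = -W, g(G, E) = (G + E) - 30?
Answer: -13370/453 ≈ -29.514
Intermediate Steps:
W = -3 (W = 6/(-3 + (-1 + 2)) = 6/(-3 + 1) = 6/(-2) = 6*(-1/2) = -3)
g(G, E) = -30 + E + G (g(G, E) = (E + G) - 30 = -30 + E + G)
Z(u) = 3 (Z(u) = -1*(-3) = 3)
35*(g(L(0), 20)/12 + Z(-22)/(-302)) = 35*((-30 + 20 + 0)/12 + 3/(-302)) = 35*(-10*1/12 + 3*(-1/302)) = 35*(-5/6 - 3/302) = 35*(-382/453) = -13370/453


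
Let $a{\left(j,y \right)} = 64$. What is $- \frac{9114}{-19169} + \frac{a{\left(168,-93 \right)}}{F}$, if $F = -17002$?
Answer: $\frac{76864706}{162955669} \approx 0.47169$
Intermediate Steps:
$- \frac{9114}{-19169} + \frac{a{\left(168,-93 \right)}}{F} = - \frac{9114}{-19169} + \frac{64}{-17002} = \left(-9114\right) \left(- \frac{1}{19169}\right) + 64 \left(- \frac{1}{17002}\right) = \frac{9114}{19169} - \frac{32}{8501} = \frac{76864706}{162955669}$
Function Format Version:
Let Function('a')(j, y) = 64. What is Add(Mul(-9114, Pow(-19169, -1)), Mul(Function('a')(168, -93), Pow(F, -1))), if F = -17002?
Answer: Rational(76864706, 162955669) ≈ 0.47169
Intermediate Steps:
Add(Mul(-9114, Pow(-19169, -1)), Mul(Function('a')(168, -93), Pow(F, -1))) = Add(Mul(-9114, Pow(-19169, -1)), Mul(64, Pow(-17002, -1))) = Add(Mul(-9114, Rational(-1, 19169)), Mul(64, Rational(-1, 17002))) = Add(Rational(9114, 19169), Rational(-32, 8501)) = Rational(76864706, 162955669)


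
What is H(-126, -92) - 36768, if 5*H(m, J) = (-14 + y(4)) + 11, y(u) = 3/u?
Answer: -735369/20 ≈ -36768.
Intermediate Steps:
H(m, J) = -9/20 (H(m, J) = ((-14 + 3/4) + 11)/5 = ((-14 + 3*(¼)) + 11)/5 = ((-14 + ¾) + 11)/5 = (-53/4 + 11)/5 = (⅕)*(-9/4) = -9/20)
H(-126, -92) - 36768 = -9/20 - 36768 = -735369/20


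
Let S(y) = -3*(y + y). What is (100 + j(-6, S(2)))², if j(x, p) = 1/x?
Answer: 358801/36 ≈ 9966.7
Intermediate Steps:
S(y) = -6*y
(100 + j(-6, S(2)))² = (100 + 1/(-6))² = (100 - ⅙)² = (599/6)² = 358801/36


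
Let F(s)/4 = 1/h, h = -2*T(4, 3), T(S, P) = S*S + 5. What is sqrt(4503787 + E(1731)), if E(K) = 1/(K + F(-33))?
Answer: 2*sqrt(1487656919564929)/36349 ≈ 2122.2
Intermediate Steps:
T(S, P) = 5 + S**2 (T(S, P) = S**2 + 5 = 5 + S**2)
h = -42 (h = -2*(5 + 4**2) = -2*(5 + 16) = -2*21 = -42)
F(s) = -2/21 (F(s) = 4/(-42) = 4*(-1/42) = -2/21)
E(K) = 1/(-2/21 + K) (E(K) = 1/(K - 2/21) = 1/(-2/21 + K))
sqrt(4503787 + E(1731)) = sqrt(4503787 + 21/(-2 + 21*1731)) = sqrt(4503787 + 21/(-2 + 36351)) = sqrt(4503787 + 21/36349) = sqrt(163708153684/36349) = 2*sqrt(1487656919564929)/36349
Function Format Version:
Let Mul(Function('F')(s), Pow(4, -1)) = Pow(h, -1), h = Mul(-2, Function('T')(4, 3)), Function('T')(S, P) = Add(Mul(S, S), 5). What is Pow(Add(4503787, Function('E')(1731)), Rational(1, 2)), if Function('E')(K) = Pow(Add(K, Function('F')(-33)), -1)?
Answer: Mul(Rational(2, 36349), Pow(1487656919564929, Rational(1, 2))) ≈ 2122.2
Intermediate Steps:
Function('T')(S, P) = Add(5, Pow(S, 2)) (Function('T')(S, P) = Add(Pow(S, 2), 5) = Add(5, Pow(S, 2)))
h = -42 (h = Mul(-2, Add(5, Pow(4, 2))) = Mul(-2, Add(5, 16)) = Mul(-2, 21) = -42)
Function('F')(s) = Rational(-2, 21) (Function('F')(s) = Mul(4, Pow(-42, -1)) = Mul(4, Rational(-1, 42)) = Rational(-2, 21))
Function('E')(K) = Pow(Add(Rational(-2, 21), K), -1) (Function('E')(K) = Pow(Add(K, Rational(-2, 21)), -1) = Pow(Add(Rational(-2, 21), K), -1))
Pow(Add(4503787, Function('E')(1731)), Rational(1, 2)) = Pow(Add(4503787, Mul(21, Pow(Add(-2, Mul(21, 1731)), -1))), Rational(1, 2)) = Pow(Add(4503787, Mul(21, Pow(Add(-2, 36351), -1))), Rational(1, 2)) = Pow(Add(4503787, Mul(21, Pow(36349, -1))), Rational(1, 2)) = Pow(Add(4503787, Mul(21, Rational(1, 36349))), Rational(1, 2)) = Pow(Add(4503787, Rational(21, 36349)), Rational(1, 2)) = Pow(Rational(163708153684, 36349), Rational(1, 2)) = Mul(Rational(2, 36349), Pow(1487656919564929, Rational(1, 2)))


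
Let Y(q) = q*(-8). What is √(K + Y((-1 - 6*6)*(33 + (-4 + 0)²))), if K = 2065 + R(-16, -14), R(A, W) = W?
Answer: √16555 ≈ 128.67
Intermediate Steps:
K = 2051 (K = 2065 - 14 = 2051)
Y(q) = -8*q
√(K + Y((-1 - 6*6)*(33 + (-4 + 0)²))) = √(2051 - 8*(-1 - 6*6)*(33 + (-4 + 0)²)) = √(2051 - 8*(-1 - 36)*(33 + (-4)²)) = √(2051 - (-296)*(33 + 16)) = √(2051 - (-296)*49) = √(2051 - 8*(-1813)) = √(2051 + 14504) = √16555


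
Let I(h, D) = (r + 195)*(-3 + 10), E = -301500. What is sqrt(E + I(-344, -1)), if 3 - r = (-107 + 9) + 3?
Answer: I*sqrt(299449) ≈ 547.22*I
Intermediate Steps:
r = 98 (r = 3 - ((-107 + 9) + 3) = 3 - (-98 + 3) = 3 - 1*(-95) = 3 + 95 = 98)
I(h, D) = 2051 (I(h, D) = (98 + 195)*(-3 + 10) = 293*7 = 2051)
sqrt(E + I(-344, -1)) = sqrt(-301500 + 2051) = sqrt(-299449) = I*sqrt(299449)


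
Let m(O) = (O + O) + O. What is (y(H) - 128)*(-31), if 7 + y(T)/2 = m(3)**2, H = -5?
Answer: -620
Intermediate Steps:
m(O) = 3*O (m(O) = 2*O + O = 3*O)
y(T) = 148 (y(T) = -14 + 2*(3*3)**2 = -14 + 2*9**2 = -14 + 2*81 = -14 + 162 = 148)
(y(H) - 128)*(-31) = (148 - 128)*(-31) = 20*(-31) = -620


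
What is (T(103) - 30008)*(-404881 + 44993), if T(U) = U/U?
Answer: 10799159216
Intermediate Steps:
T(U) = 1
(T(103) - 30008)*(-404881 + 44993) = (1 - 30008)*(-404881 + 44993) = -30007*(-359888) = 10799159216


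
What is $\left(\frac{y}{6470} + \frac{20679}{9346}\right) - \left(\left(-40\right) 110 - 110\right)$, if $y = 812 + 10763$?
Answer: $\frac{13647772464}{3023431} \approx 4514.0$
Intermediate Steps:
$y = 11575$
$\left(\frac{y}{6470} + \frac{20679}{9346}\right) - \left(\left(-40\right) 110 - 110\right) = \left(\frac{11575}{6470} + \frac{20679}{9346}\right) - \left(\left(-40\right) 110 - 110\right) = \left(11575 \cdot \frac{1}{6470} + 20679 \cdot \frac{1}{9346}\right) - \left(-4400 - 110\right) = \left(\frac{2315}{1294} + \frac{20679}{9346}\right) - -4510 = \frac{12098654}{3023431} + 4510 = \frac{13647772464}{3023431}$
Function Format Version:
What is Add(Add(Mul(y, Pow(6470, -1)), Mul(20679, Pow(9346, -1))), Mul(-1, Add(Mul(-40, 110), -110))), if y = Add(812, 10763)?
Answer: Rational(13647772464, 3023431) ≈ 4514.0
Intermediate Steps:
y = 11575
Add(Add(Mul(y, Pow(6470, -1)), Mul(20679, Pow(9346, -1))), Mul(-1, Add(Mul(-40, 110), -110))) = Add(Add(Mul(11575, Pow(6470, -1)), Mul(20679, Pow(9346, -1))), Mul(-1, Add(Mul(-40, 110), -110))) = Add(Add(Mul(11575, Rational(1, 6470)), Mul(20679, Rational(1, 9346))), Mul(-1, Add(-4400, -110))) = Add(Add(Rational(2315, 1294), Rational(20679, 9346)), Mul(-1, -4510)) = Add(Rational(12098654, 3023431), 4510) = Rational(13647772464, 3023431)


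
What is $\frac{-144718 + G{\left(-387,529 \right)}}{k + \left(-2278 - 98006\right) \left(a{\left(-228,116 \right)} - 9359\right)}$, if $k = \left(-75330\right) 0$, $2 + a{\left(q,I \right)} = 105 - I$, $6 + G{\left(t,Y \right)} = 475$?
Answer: $- \frac{48083}{313287216} \approx -0.00015348$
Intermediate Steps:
$G{\left(t,Y \right)} = 469$ ($G{\left(t,Y \right)} = -6 + 475 = 469$)
$a{\left(q,I \right)} = 103 - I$ ($a{\left(q,I \right)} = -2 - \left(-105 + I\right) = 103 - I$)
$k = 0$
$\frac{-144718 + G{\left(-387,529 \right)}}{k + \left(-2278 - 98006\right) \left(a{\left(-228,116 \right)} - 9359\right)} = \frac{-144718 + 469}{0 + \left(-2278 - 98006\right) \left(\left(103 - 116\right) - 9359\right)} = - \frac{144249}{0 - 100284 \left(\left(103 - 116\right) - 9359\right)} = - \frac{144249}{0 - 100284 \left(-13 - 9359\right)} = - \frac{144249}{0 - -939861648} = - \frac{144249}{0 + 939861648} = - \frac{144249}{939861648} = \left(-144249\right) \frac{1}{939861648} = - \frac{48083}{313287216}$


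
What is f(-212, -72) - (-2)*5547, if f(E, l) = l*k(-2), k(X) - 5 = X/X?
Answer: 10662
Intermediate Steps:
k(X) = 6 (k(X) = 5 + X/X = 5 + 1 = 6)
f(E, l) = 6*l (f(E, l) = l*6 = 6*l)
f(-212, -72) - (-2)*5547 = 6*(-72) - (-2)*5547 = -432 - 1*(-11094) = -432 + 11094 = 10662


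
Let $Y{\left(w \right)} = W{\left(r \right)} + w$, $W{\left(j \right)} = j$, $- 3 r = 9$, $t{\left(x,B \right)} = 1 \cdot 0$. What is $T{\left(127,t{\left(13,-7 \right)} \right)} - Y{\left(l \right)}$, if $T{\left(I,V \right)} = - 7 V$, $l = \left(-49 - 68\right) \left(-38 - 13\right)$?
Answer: $-5964$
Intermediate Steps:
$t{\left(x,B \right)} = 0$
$r = -3$ ($r = \left(- \frac{1}{3}\right) 9 = -3$)
$l = 5967$ ($l = \left(-117\right) \left(-51\right) = 5967$)
$Y{\left(w \right)} = -3 + w$
$T{\left(127,t{\left(13,-7 \right)} \right)} - Y{\left(l \right)} = \left(-7\right) 0 - \left(-3 + 5967\right) = 0 - 5964 = -5964$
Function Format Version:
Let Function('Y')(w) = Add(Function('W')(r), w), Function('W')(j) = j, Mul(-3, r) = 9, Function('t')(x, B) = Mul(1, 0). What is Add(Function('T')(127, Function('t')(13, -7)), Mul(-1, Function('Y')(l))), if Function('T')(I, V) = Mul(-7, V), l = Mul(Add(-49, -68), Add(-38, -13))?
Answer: -5964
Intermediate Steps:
Function('t')(x, B) = 0
r = -3 (r = Mul(Rational(-1, 3), 9) = -3)
l = 5967 (l = Mul(-117, -51) = 5967)
Function('Y')(w) = Add(-3, w)
Add(Function('T')(127, Function('t')(13, -7)), Mul(-1, Function('Y')(l))) = Add(Mul(-7, 0), Mul(-1, Add(-3, 5967))) = Add(0, Mul(-1, 5964)) = Add(0, -5964) = -5964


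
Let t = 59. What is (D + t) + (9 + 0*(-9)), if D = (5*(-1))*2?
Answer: 58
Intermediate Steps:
D = -10 (D = -5*2 = -10)
(D + t) + (9 + 0*(-9)) = (-10 + 59) + (9 + 0*(-9)) = 49 + (9 + 0) = 49 + 9 = 58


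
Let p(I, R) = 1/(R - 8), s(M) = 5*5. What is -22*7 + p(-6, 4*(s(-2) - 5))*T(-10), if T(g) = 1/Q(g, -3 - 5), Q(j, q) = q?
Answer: -88705/576 ≈ -154.00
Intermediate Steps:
T(g) = -⅛ (T(g) = 1/(-3 - 5) = 1/(-8) = -⅛)
s(M) = 25
p(I, R) = 1/(-8 + R)
-22*7 + p(-6, 4*(s(-2) - 5))*T(-10) = -22*7 - ⅛/(-8 + 4*(25 - 5)) = -154 - ⅛/(-8 + 4*20) = -154 - ⅛/(-8 + 80) = -154 - ⅛/72 = -154 + (1/72)*(-⅛) = -154 - 1/576 = -88705/576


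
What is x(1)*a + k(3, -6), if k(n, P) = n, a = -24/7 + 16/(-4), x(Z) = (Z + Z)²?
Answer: -187/7 ≈ -26.714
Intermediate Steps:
x(Z) = 4*Z² (x(Z) = (2*Z)² = 4*Z²)
a = -52/7 (a = -24*⅐ + 16*(-¼) = -24/7 - 4 = -52/7 ≈ -7.4286)
x(1)*a + k(3, -6) = (4*1²)*(-52/7) + 3 = (4*1)*(-52/7) + 3 = 4*(-52/7) + 3 = -208/7 + 3 = -187/7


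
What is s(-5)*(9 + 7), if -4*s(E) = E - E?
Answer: 0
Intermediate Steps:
s(E) = 0 (s(E) = -(E - E)/4 = -¼*0 = 0)
s(-5)*(9 + 7) = 0*(9 + 7) = 0*16 = 0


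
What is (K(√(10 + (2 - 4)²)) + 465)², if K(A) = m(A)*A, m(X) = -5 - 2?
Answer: 216911 - 6510*√14 ≈ 1.9255e+5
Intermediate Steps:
m(X) = -7
K(A) = -7*A
(K(√(10 + (2 - 4)²)) + 465)² = (-7*√(10 + (2 - 4)²) + 465)² = (-7*√(10 + (-2)²) + 465)² = (-7*√(10 + 4) + 465)² = (-7*√14 + 465)² = (465 - 7*√14)²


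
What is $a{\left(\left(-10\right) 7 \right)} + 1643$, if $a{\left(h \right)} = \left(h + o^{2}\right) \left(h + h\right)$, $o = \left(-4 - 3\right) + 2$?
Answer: $7943$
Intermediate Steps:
$o = -5$ ($o = -7 + 2 = -5$)
$a{\left(h \right)} = 2 h \left(25 + h\right)$ ($a{\left(h \right)} = \left(h + \left(-5\right)^{2}\right) \left(h + h\right) = \left(h + 25\right) 2 h = \left(25 + h\right) 2 h = 2 h \left(25 + h\right)$)
$a{\left(\left(-10\right) 7 \right)} + 1643 = 2 \left(\left(-10\right) 7\right) \left(25 - 70\right) + 1643 = 2 \left(-70\right) \left(25 - 70\right) + 1643 = 2 \left(-70\right) \left(-45\right) + 1643 = 6300 + 1643 = 7943$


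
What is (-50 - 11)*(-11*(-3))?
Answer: -2013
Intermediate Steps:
(-50 - 11)*(-11*(-3)) = -61*33 = -2013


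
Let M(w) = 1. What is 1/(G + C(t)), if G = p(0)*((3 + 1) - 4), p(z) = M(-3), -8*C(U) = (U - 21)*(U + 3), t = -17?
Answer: -2/133 ≈ -0.015038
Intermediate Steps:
C(U) = -(-21 + U)*(3 + U)/8 (C(U) = -(U - 21)*(U + 3)/8 = -(-21 + U)*(3 + U)/8)
p(z) = 1
G = 0 (G = 1*((3 + 1) - 4) = 1*(4 - 4) = 1*0 = 0)
1/(G + C(t)) = 1/(0 + (63/8 - ⅛*(-17)² + (9/4)*(-17))) = 1/(0 + (63/8 - ⅛*289 - 153/4)) = 1/(0 + (63/8 - 289/8 - 153/4)) = 1/(0 - 133/2) = 1/(-133/2) = -2/133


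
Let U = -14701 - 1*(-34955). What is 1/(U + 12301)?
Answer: 1/32555 ≈ 3.0717e-5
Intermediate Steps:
U = 20254 (U = -14701 + 34955 = 20254)
1/(U + 12301) = 1/(20254 + 12301) = 1/32555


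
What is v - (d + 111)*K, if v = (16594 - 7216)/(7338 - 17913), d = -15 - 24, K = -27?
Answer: 2283158/1175 ≈ 1943.1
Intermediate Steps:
d = -39
v = -1042/1175 (v = 9378/(-10575) = 9378*(-1/10575) = -1042/1175 ≈ -0.88681)
v - (d + 111)*K = -1042/1175 - (-39 + 111)*(-27) = -1042/1175 - 72*(-27) = -1042/1175 - 1*(-1944) = -1042/1175 + 1944 = 2283158/1175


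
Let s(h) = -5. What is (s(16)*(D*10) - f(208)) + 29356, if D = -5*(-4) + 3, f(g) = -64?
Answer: 28270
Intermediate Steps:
D = 23 (D = 20 + 3 = 23)
(s(16)*(D*10) - f(208)) + 29356 = (-115*10 - 1*(-64)) + 29356 = (-5*230 + 64) + 29356 = (-1150 + 64) + 29356 = -1086 + 29356 = 28270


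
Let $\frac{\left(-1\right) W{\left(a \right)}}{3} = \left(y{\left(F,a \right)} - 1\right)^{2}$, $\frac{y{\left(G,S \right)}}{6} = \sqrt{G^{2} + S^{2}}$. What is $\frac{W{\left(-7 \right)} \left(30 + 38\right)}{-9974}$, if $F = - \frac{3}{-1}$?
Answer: $\frac{213078}{4987} - \frac{1224 \sqrt{58}}{4987} \approx 40.857$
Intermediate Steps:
$F = 3$ ($F = \left(-3\right) \left(-1\right) = 3$)
$y{\left(G,S \right)} = 6 \sqrt{G^{2} + S^{2}}$
$W{\left(a \right)} = - 3 \left(-1 + 6 \sqrt{9 + a^{2}}\right)^{2}$ ($W{\left(a \right)} = - 3 \left(6 \sqrt{3^{2} + a^{2}} - 1\right)^{2} = - 3 \left(6 \sqrt{9 + a^{2}} - 1\right)^{2} = - 3 \left(-1 + 6 \sqrt{9 + a^{2}}\right)^{2}$)
$\frac{W{\left(-7 \right)} \left(30 + 38\right)}{-9974} = \frac{- 3 \left(-1 + 6 \sqrt{9 + \left(-7\right)^{2}}\right)^{2} \left(30 + 38\right)}{-9974} = - 3 \left(-1 + 6 \sqrt{9 + 49}\right)^{2} \cdot 68 \left(- \frac{1}{9974}\right) = - 3 \left(-1 + 6 \sqrt{58}\right)^{2} \cdot 68 \left(- \frac{1}{9974}\right) = - 204 \left(-1 + 6 \sqrt{58}\right)^{2} \left(- \frac{1}{9974}\right) = \frac{102 \left(-1 + 6 \sqrt{58}\right)^{2}}{4987}$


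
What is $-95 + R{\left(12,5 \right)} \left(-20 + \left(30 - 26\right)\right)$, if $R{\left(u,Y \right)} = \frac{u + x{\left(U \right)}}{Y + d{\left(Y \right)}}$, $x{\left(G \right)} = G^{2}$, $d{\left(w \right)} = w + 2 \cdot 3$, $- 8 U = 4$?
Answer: $- \frac{429}{4} \approx -107.25$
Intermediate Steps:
$U = - \frac{1}{2}$ ($U = \left(- \frac{1}{8}\right) 4 = - \frac{1}{2} \approx -0.5$)
$d{\left(w \right)} = 6 + w$ ($d{\left(w \right)} = w + 6 = 6 + w$)
$R{\left(u,Y \right)} = \frac{\frac{1}{4} + u}{6 + 2 Y}$ ($R{\left(u,Y \right)} = \frac{u + \left(- \frac{1}{2}\right)^{2}}{Y + \left(6 + Y\right)} = \frac{u + \frac{1}{4}}{6 + 2 Y} = \frac{\frac{1}{4} + u}{6 + 2 Y}$)
$-95 + R{\left(12,5 \right)} \left(-20 + \left(30 - 26\right)\right) = -95 + \frac{1 + 4 \cdot 12}{8 \left(3 + 5\right)} \left(-20 + \left(30 - 26\right)\right) = -95 + \frac{1 + 48}{8 \cdot 8} \left(-20 + 4\right) = -95 + \frac{1}{8} \cdot \frac{1}{8} \cdot 49 \left(-16\right) = -95 + \frac{49}{64} \left(-16\right) = -95 - \frac{49}{4} = - \frac{429}{4}$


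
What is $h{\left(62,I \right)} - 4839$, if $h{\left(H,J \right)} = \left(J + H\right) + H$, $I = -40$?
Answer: $-4755$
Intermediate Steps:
$h{\left(H,J \right)} = J + 2 H$ ($h{\left(H,J \right)} = \left(H + J\right) + H = J + 2 H$)
$h{\left(62,I \right)} - 4839 = \left(-40 + 2 \cdot 62\right) - 4839 = \left(-40 + 124\right) - 4839 = 84 - 4839 = -4755$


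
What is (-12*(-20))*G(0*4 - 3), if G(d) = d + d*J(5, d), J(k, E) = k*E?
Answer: 10080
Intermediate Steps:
J(k, E) = E*k
G(d) = d + 5*d² (G(d) = d + d*(d*5) = d + d*(5*d) = d + 5*d²)
(-12*(-20))*G(0*4 - 3) = (-12*(-20))*((0*4 - 3)*(1 + 5*(0*4 - 3))) = 240*((0 - 3)*(1 + 5*(0 - 3))) = 240*(-3*(1 + 5*(-3))) = 240*(-3*(1 - 15)) = 240*(-3*(-14)) = 240*42 = 10080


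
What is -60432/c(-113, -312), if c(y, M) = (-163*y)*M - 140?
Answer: 15108/1436717 ≈ 0.010516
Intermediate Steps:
c(y, M) = -140 - 163*M*y (c(y, M) = -163*M*y - 140 = -140 - 163*M*y)
-60432/c(-113, -312) = -60432/(-140 - 163*(-312)*(-113)) = -60432/(-140 - 5746728) = -60432/(-5746868) = -60432*(-1/5746868) = 15108/1436717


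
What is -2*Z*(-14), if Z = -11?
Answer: -308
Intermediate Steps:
-2*Z*(-14) = -2*(-11)*(-14) = 22*(-14) = -308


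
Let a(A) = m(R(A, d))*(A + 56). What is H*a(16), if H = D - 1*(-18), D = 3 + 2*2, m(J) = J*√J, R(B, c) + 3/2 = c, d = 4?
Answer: 2250*√10 ≈ 7115.1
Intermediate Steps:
R(B, c) = -3/2 + c
m(J) = J^(3/2)
D = 7 (D = 3 + 4 = 7)
a(A) = 5*√10*(56 + A)/4 (a(A) = (-3/2 + 4)^(3/2)*(A + 56) = (5/2)^(3/2)*(56 + A) = (5*√10/4)*(56 + A) = 5*√10*(56 + A)/4)
H = 25 (H = 7 - 1*(-18) = 7 + 18 = 25)
H*a(16) = 25*(5*√10*(56 + 16)/4) = 25*((5/4)*√10*72) = 25*(90*√10) = 2250*√10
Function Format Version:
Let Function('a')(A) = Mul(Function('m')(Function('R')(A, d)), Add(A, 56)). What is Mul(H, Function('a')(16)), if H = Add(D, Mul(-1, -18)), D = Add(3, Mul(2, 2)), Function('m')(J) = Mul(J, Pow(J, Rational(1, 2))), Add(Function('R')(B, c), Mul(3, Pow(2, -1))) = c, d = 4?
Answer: Mul(2250, Pow(10, Rational(1, 2))) ≈ 7115.1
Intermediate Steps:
Function('R')(B, c) = Add(Rational(-3, 2), c)
Function('m')(J) = Pow(J, Rational(3, 2))
D = 7 (D = Add(3, 4) = 7)
Function('a')(A) = Mul(Rational(5, 4), Pow(10, Rational(1, 2)), Add(56, A)) (Function('a')(A) = Mul(Pow(Add(Rational(-3, 2), 4), Rational(3, 2)), Add(A, 56)) = Mul(Pow(Rational(5, 2), Rational(3, 2)), Add(56, A)) = Mul(Mul(Rational(5, 4), Pow(10, Rational(1, 2))), Add(56, A)) = Mul(Rational(5, 4), Pow(10, Rational(1, 2)), Add(56, A)))
H = 25 (H = Add(7, Mul(-1, -18)) = Add(7, 18) = 25)
Mul(H, Function('a')(16)) = Mul(25, Mul(Rational(5, 4), Pow(10, Rational(1, 2)), Add(56, 16))) = Mul(25, Mul(Rational(5, 4), Pow(10, Rational(1, 2)), 72)) = Mul(25, Mul(90, Pow(10, Rational(1, 2)))) = Mul(2250, Pow(10, Rational(1, 2)))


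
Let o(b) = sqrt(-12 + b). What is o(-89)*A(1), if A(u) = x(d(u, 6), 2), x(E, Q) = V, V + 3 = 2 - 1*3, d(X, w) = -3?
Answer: -4*I*sqrt(101) ≈ -40.2*I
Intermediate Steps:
V = -4 (V = -3 + (2 - 1*3) = -3 + (2 - 3) = -3 - 1 = -4)
x(E, Q) = -4
A(u) = -4
o(-89)*A(1) = sqrt(-12 - 89)*(-4) = sqrt(-101)*(-4) = (I*sqrt(101))*(-4) = -4*I*sqrt(101)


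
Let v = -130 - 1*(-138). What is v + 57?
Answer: 65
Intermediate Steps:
v = 8 (v = -130 + 138 = 8)
v + 57 = 8 + 57 = 65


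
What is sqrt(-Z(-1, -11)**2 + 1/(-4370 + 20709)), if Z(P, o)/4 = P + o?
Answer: I*sqrt(615082553645)/16339 ≈ 48.0*I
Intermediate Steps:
Z(P, o) = 4*P + 4*o (Z(P, o) = 4*(P + o) = 4*P + 4*o)
sqrt(-Z(-1, -11)**2 + 1/(-4370 + 20709)) = sqrt(-(4*(-1) + 4*(-11))**2 + 1/(-4370 + 20709)) = sqrt(-(-4 - 44)**2 + 1/16339) = sqrt(-1*(-48)**2 + 1/16339) = sqrt(-1*2304 + 1/16339) = sqrt(-2304 + 1/16339) = sqrt(-37645055/16339) = I*sqrt(615082553645)/16339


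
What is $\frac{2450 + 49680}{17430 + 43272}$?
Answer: $\frac{26065}{30351} \approx 0.85879$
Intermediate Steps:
$\frac{2450 + 49680}{17430 + 43272} = \frac{52130}{60702} = 52130 \cdot \frac{1}{60702} = \frac{26065}{30351}$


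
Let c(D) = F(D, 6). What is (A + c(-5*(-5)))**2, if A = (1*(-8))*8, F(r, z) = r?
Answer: 1521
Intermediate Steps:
c(D) = D
A = -64 (A = -8*8 = -64)
(A + c(-5*(-5)))**2 = (-64 - 5*(-5))**2 = (-64 + 25)**2 = (-39)**2 = 1521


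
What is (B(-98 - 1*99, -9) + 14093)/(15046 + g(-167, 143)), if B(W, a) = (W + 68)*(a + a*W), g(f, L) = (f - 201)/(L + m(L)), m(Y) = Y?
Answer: -30525209/2151394 ≈ -14.189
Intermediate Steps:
g(f, L) = (-201 + f)/(2*L) (g(f, L) = (f - 201)/(L + L) = (-201 + f)/((2*L)) = (-201 + f)*(1/(2*L)) = (-201 + f)/(2*L))
B(W, a) = (68 + W)*(a + W*a)
(B(-98 - 1*99, -9) + 14093)/(15046 + g(-167, 143)) = (-9*(68 + (-98 - 1*99)² + 69*(-98 - 1*99)) + 14093)/(15046 + (½)*(-201 - 167)/143) = (-9*(68 + (-98 - 99)² + 69*(-98 - 99)) + 14093)/(15046 + (½)*(1/143)*(-368)) = (-9*(68 + (-197)² + 69*(-197)) + 14093)/(15046 - 184/143) = (-9*(68 + 38809 - 13593) + 14093)/(2151394/143) = (-9*25284 + 14093)*(143/2151394) = (-227556 + 14093)*(143/2151394) = -213463*143/2151394 = -30525209/2151394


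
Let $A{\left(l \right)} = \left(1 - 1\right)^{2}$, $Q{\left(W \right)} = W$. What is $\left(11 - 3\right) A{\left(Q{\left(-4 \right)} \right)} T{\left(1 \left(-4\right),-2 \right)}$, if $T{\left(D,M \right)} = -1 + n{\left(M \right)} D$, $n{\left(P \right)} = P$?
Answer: $0$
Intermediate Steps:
$T{\left(D,M \right)} = -1 + D M$ ($T{\left(D,M \right)} = -1 + M D = -1 + D M$)
$A{\left(l \right)} = 0$ ($A{\left(l \right)} = 0^{2} = 0$)
$\left(11 - 3\right) A{\left(Q{\left(-4 \right)} \right)} T{\left(1 \left(-4\right),-2 \right)} = \left(11 - 3\right) 0 \left(-1 + 1 \left(-4\right) \left(-2\right)\right) = 8 \cdot 0 \left(-1 - -8\right) = 0 \left(-1 + 8\right) = 0 \cdot 7 = 0$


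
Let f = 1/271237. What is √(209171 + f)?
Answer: 12*√106865333415494/271237 ≈ 457.35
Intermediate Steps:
f = 1/271237 ≈ 3.6868e-6
√(209171 + f) = √(209171 + 1/271237) = √(56734914528/271237) = 12*√106865333415494/271237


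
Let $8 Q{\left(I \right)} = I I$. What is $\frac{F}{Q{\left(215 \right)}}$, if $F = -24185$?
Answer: $- \frac{38696}{9245} \approx -4.1856$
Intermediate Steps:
$Q{\left(I \right)} = \frac{I^{2}}{8}$ ($Q{\left(I \right)} = \frac{I I}{8} = \frac{I^{2}}{8}$)
$\frac{F}{Q{\left(215 \right)}} = - \frac{24185}{\frac{1}{8} \cdot 215^{2}} = - \frac{24185}{\frac{1}{8} \cdot 46225} = - \frac{24185}{\frac{46225}{8}} = \left(-24185\right) \frac{8}{46225} = - \frac{38696}{9245}$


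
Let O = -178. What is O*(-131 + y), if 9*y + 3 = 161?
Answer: 181738/9 ≈ 20193.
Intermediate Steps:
y = 158/9 (y = -⅓ + (⅑)*161 = -⅓ + 161/9 = 158/9 ≈ 17.556)
O*(-131 + y) = -178*(-131 + 158/9) = -178*(-1021/9) = 181738/9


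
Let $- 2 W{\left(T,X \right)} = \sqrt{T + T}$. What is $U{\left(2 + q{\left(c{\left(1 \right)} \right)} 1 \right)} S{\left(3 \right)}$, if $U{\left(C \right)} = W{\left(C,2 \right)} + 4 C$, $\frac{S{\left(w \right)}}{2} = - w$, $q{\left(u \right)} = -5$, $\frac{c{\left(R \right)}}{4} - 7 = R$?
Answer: $72 + 3 i \sqrt{6} \approx 72.0 + 7.3485 i$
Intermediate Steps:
$W{\left(T,X \right)} = - \frac{\sqrt{2} \sqrt{T}}{2}$ ($W{\left(T,X \right)} = - \frac{\sqrt{T + T}}{2} = - \frac{\sqrt{2 T}}{2} = - \frac{\sqrt{2} \sqrt{T}}{2}$)
$c{\left(R \right)} = 28 + 4 R$
$S{\left(w \right)} = - 2 w$ ($S{\left(w \right)} = 2 \left(- w\right) = - 2 w$)
$U{\left(C \right)} = 4 C - \frac{\sqrt{2} \sqrt{C}}{2}$ ($U{\left(C \right)} = - \frac{\sqrt{2} \sqrt{C}}{2} + 4 C = 4 C - \frac{\sqrt{2} \sqrt{C}}{2}$)
$U{\left(2 + q{\left(c{\left(1 \right)} \right)} 1 \right)} S{\left(3 \right)} = \left(4 \left(2 - 5\right) - \frac{\sqrt{2} \sqrt{2 - 5}}{2}\right) \left(\left(-2\right) 3\right) = \left(4 \left(2 - 5\right) - \frac{\sqrt{2} \sqrt{2 - 5}}{2}\right) \left(-6\right) = \left(4 \left(-3\right) - \frac{\sqrt{2} \sqrt{-3}}{2}\right) \left(-6\right) = \left(-12 - \frac{\sqrt{2} i \sqrt{3}}{2}\right) \left(-6\right) = \left(-12 - \frac{i \sqrt{6}}{2}\right) \left(-6\right) = 72 + 3 i \sqrt{6}$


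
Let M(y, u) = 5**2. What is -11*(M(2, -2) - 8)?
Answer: -187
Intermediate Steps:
M(y, u) = 25
-11*(M(2, -2) - 8) = -11*(25 - 8) = -11*17 = -187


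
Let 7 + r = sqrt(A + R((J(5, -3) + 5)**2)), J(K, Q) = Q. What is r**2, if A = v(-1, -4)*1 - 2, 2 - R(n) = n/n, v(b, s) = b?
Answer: (7 - I*sqrt(2))**2 ≈ 47.0 - 19.799*I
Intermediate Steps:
R(n) = 1 (R(n) = 2 - n/n = 2 - 1*1 = 2 - 1 = 1)
A = -3 (A = -1*1 - 2 = -1 - 2 = -3)
r = -7 + I*sqrt(2) (r = -7 + sqrt(-3 + 1) = -7 + sqrt(-2) = -7 + I*sqrt(2) ≈ -7.0 + 1.4142*I)
r**2 = (-7 + I*sqrt(2))**2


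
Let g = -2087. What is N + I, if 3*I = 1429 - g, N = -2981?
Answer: -1809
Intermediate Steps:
I = 1172 (I = (1429 - 1*(-2087))/3 = (1429 + 2087)/3 = (⅓)*3516 = 1172)
N + I = -2981 + 1172 = -1809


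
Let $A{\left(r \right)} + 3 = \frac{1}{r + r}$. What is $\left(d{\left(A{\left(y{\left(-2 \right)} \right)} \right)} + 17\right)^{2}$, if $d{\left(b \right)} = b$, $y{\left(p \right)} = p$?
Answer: $\frac{3025}{16} \approx 189.06$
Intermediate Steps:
$A{\left(r \right)} = -3 + \frac{1}{2 r}$ ($A{\left(r \right)} = -3 + \frac{1}{r + r} = -3 + \frac{1}{2 r}$)
$\left(d{\left(A{\left(y{\left(-2 \right)} \right)} \right)} + 17\right)^{2} = \left(\left(-3 + \frac{1}{2 \left(-2\right)}\right) + 17\right)^{2} = \left(\left(-3 + \frac{1}{2} \left(- \frac{1}{2}\right)\right) + 17\right)^{2} = \left(\left(-3 - \frac{1}{4}\right) + 17\right)^{2} = \left(- \frac{13}{4} + 17\right)^{2} = \left(\frac{55}{4}\right)^{2} = \frac{3025}{16}$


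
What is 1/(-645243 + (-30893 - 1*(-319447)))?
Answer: -1/356689 ≈ -2.8036e-6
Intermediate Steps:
1/(-645243 + (-30893 - 1*(-319447))) = 1/(-645243 + (-30893 + 319447)) = 1/(-645243 + 288554) = 1/(-356689) = -1/356689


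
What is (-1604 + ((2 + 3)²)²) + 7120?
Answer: 6141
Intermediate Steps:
(-1604 + ((2 + 3)²)²) + 7120 = (-1604 + (5²)²) + 7120 = (-1604 + 25²) + 7120 = (-1604 + 625) + 7120 = -979 + 7120 = 6141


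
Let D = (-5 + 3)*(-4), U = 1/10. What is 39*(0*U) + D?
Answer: 8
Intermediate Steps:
U = ⅒ ≈ 0.10000
D = 8 (D = -2*(-4) = 8)
39*(0*U) + D = 39*(0*(⅒)) + 8 = 39*0 + 8 = 0 + 8 = 8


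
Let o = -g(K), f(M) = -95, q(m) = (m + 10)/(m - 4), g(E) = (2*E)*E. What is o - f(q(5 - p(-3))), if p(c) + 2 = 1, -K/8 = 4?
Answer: -1953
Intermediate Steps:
K = -32 (K = -8*4 = -32)
p(c) = -1 (p(c) = -2 + 1 = -1)
g(E) = 2*E²
q(m) = (10 + m)/(-4 + m)
o = -2048 (o = -2*(-32)² = -2*1024 = -1*2048 = -2048)
o - f(q(5 - p(-3))) = -2048 - 1*(-95) = -2048 + 95 = -1953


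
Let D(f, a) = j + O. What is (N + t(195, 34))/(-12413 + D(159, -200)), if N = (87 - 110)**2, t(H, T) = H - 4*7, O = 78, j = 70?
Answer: -696/12265 ≈ -0.056747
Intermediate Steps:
D(f, a) = 148 (D(f, a) = 70 + 78 = 148)
t(H, T) = -28 + H (t(H, T) = H - 28 = -28 + H)
N = 529 (N = (-23)**2 = 529)
(N + t(195, 34))/(-12413 + D(159, -200)) = (529 + (-28 + 195))/(-12413 + 148) = (529 + 167)/(-12265) = 696*(-1/12265) = -696/12265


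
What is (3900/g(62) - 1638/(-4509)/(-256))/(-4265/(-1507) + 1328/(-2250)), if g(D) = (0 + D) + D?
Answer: 35332733382375/2516420918912 ≈ 14.041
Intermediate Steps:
g(D) = 2*D (g(D) = D + D = 2*D)
(3900/g(62) - 1638/(-4509)/(-256))/(-4265/(-1507) + 1328/(-2250)) = (3900/((2*62)) - 1638/(-4509)/(-256))/(-4265/(-1507) + 1328/(-2250)) = (3900/124 - 1638*(-1/4509)*(-1/256))/(-4265*(-1/1507) + 1328*(-1/2250)) = (3900*(1/124) + (182/501)*(-1/256))/(4265/1507 - 664/1125) = (975/31 - 91/64128)/(3797477/1695375) = (62521979/1987968)*(1695375/3797477) = 35332733382375/2516420918912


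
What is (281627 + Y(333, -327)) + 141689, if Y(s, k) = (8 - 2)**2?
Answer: 423352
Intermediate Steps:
Y(s, k) = 36 (Y(s, k) = 6**2 = 36)
(281627 + Y(333, -327)) + 141689 = (281627 + 36) + 141689 = 281663 + 141689 = 423352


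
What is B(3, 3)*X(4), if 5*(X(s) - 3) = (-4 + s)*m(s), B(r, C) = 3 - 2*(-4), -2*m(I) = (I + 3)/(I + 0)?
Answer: 33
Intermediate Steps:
m(I) = -(3 + I)/(2*I) (m(I) = -(I + 3)/(2*(I + 0)) = -(3 + I)/(2*I))
B(r, C) = 11 (B(r, C) = 3 + 8 = 11)
X(s) = 3 + (-4 + s)*(-3 - s)/(10*s) (X(s) = 3 + ((-4 + s)*((-3 - s)/(2*s)))/5 = 3 + ((-4 + s)*(-3 - s)/(2*s))/5 = 3 + (-4 + s)*(-3 - s)/(10*s))
B(3, 3)*X(4) = 11*((⅒)*(12 - 1*4² + 31*4)/4) = 11*((⅒)*(¼)*(12 - 1*16 + 124)) = 11*((⅒)*(¼)*(12 - 16 + 124)) = 11*((⅒)*(¼)*120) = 11*3 = 33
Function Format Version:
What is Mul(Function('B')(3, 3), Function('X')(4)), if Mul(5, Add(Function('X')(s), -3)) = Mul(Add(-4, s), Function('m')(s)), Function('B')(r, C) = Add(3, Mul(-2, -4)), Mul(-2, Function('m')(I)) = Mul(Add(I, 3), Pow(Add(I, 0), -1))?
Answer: 33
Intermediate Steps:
Function('m')(I) = Mul(Rational(-1, 2), Pow(I, -1), Add(3, I)) (Function('m')(I) = Mul(Rational(-1, 2), Mul(Add(I, 3), Pow(Add(I, 0), -1))) = Mul(Rational(-1, 2), Mul(Add(3, I), Pow(I, -1))) = Mul(Rational(-1, 2), Mul(Pow(I, -1), Add(3, I))) = Mul(Rational(-1, 2), Pow(I, -1), Add(3, I)))
Function('B')(r, C) = 11 (Function('B')(r, C) = Add(3, 8) = 11)
Function('X')(s) = Add(3, Mul(Rational(1, 10), Pow(s, -1), Add(-4, s), Add(-3, Mul(-1, s)))) (Function('X')(s) = Add(3, Mul(Rational(1, 5), Mul(Add(-4, s), Mul(Rational(1, 2), Pow(s, -1), Add(-3, Mul(-1, s)))))) = Add(3, Mul(Rational(1, 5), Mul(Rational(1, 2), Pow(s, -1), Add(-4, s), Add(-3, Mul(-1, s))))) = Add(3, Mul(Rational(1, 10), Pow(s, -1), Add(-4, s), Add(-3, Mul(-1, s)))))
Mul(Function('B')(3, 3), Function('X')(4)) = Mul(11, Mul(Rational(1, 10), Pow(4, -1), Add(12, Mul(-1, Pow(4, 2)), Mul(31, 4)))) = Mul(11, Mul(Rational(1, 10), Rational(1, 4), Add(12, Mul(-1, 16), 124))) = Mul(11, Mul(Rational(1, 10), Rational(1, 4), Add(12, -16, 124))) = Mul(11, Mul(Rational(1, 10), Rational(1, 4), 120)) = Mul(11, 3) = 33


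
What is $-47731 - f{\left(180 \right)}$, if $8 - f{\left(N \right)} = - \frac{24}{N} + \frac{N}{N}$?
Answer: $- \frac{716072}{15} \approx -47738.0$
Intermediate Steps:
$f{\left(N \right)} = 7 + \frac{24}{N}$ ($f{\left(N \right)} = 8 - \left(- \frac{24}{N} + \frac{N}{N}\right) = 8 - \left(- \frac{24}{N} + 1\right) = 8 - \left(1 - \frac{24}{N}\right) = 7 + \frac{24}{N}$)
$-47731 - f{\left(180 \right)} = -47731 - \left(7 + \frac{24}{180}\right) = -47731 - \left(7 + 24 \cdot \frac{1}{180}\right) = -47731 - \left(7 + \frac{2}{15}\right) = -47731 - \frac{107}{15} = - \frac{716072}{15}$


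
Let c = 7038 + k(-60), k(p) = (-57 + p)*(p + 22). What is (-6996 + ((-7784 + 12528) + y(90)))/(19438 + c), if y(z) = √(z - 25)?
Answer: -1126/15461 + √65/30922 ≈ -0.072568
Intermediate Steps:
y(z) = √(-25 + z)
k(p) = (-57 + p)*(22 + p)
c = 11484 (c = 7038 + (-1254 + (-60)² - 35*(-60)) = 7038 + (-1254 + 3600 + 2100) = 7038 + 4446 = 11484)
(-6996 + ((-7784 + 12528) + y(90)))/(19438 + c) = (-6996 + ((-7784 + 12528) + √(-25 + 90)))/(19438 + 11484) = (-6996 + (4744 + √65))/30922 = (-2252 + √65)*(1/30922) = -1126/15461 + √65/30922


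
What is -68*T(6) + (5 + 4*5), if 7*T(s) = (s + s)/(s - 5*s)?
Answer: 209/7 ≈ 29.857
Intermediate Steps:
T(s) = -1/14 (T(s) = ((s + s)/(s - 5*s))/7 = ((2*s)/((-4*s)))/7 = ((2*s)*(-1/(4*s)))/7 = (⅐)*(-½) = -1/14)
-68*T(6) + (5 + 4*5) = -68*(-1/14) + (5 + 4*5) = 34/7 + (5 + 20) = 34/7 + 25 = 209/7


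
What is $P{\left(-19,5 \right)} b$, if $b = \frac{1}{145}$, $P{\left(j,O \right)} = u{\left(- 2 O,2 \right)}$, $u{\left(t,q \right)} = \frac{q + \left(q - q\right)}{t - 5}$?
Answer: $- \frac{2}{2175} \approx -0.00091954$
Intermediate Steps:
$u{\left(t,q \right)} = \frac{q}{-5 + t}$ ($u{\left(t,q \right)} = \frac{q + 0}{-5 + t} = \frac{q}{-5 + t}$)
$P{\left(j,O \right)} = \frac{2}{-5 - 2 O}$
$b = \frac{1}{145} \approx 0.0068966$
$P{\left(-19,5 \right)} b = - \frac{2}{5 + 2 \cdot 5} \cdot \frac{1}{145} = - \frac{2}{5 + 10} \cdot \frac{1}{145} = - \frac{2}{15} \cdot \frac{1}{145} = \left(-2\right) \frac{1}{15} \cdot \frac{1}{145} = \left(- \frac{2}{15}\right) \frac{1}{145} = - \frac{2}{2175}$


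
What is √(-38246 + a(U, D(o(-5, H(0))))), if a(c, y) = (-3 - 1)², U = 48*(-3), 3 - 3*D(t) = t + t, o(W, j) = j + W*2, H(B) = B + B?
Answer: I*√38230 ≈ 195.52*I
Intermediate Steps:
H(B) = 2*B
o(W, j) = j + 2*W
D(t) = 1 - 2*t/3 (D(t) = 1 - (t + t)/3 = 1 - 2*t/3)
U = -144
a(c, y) = 16 (a(c, y) = (-4)² = 16)
√(-38246 + a(U, D(o(-5, H(0))))) = √(-38246 + 16) = √(-38230) = I*√38230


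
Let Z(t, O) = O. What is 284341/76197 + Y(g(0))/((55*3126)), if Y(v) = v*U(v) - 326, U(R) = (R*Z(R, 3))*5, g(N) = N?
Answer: 740331938/198493185 ≈ 3.7298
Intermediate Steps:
U(R) = 15*R (U(R) = (R*3)*5 = (3*R)*5 = 15*R)
Y(v) = -326 + 15*v² (Y(v) = v*(15*v) - 326 = 15*v² - 326 = -326 + 15*v²)
284341/76197 + Y(g(0))/((55*3126)) = 284341/76197 + (-326 + 15*0²)/((55*3126)) = 284341*(1/76197) + (-326 + 15*0)/171930 = 284341/76197 + (-326 + 0)*(1/171930) = 284341/76197 - 326*1/171930 = 284341/76197 - 163/85965 = 740331938/198493185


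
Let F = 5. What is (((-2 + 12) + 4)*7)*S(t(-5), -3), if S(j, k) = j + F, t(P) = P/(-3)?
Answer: 1960/3 ≈ 653.33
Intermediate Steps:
t(P) = -P/3 (t(P) = P*(-⅓) = -P/3)
S(j, k) = 5 + j (S(j, k) = j + 5 = 5 + j)
(((-2 + 12) + 4)*7)*S(t(-5), -3) = (((-2 + 12) + 4)*7)*(5 - ⅓*(-5)) = ((10 + 4)*7)*(5 + 5/3) = (14*7)*(20/3) = 98*(20/3) = 1960/3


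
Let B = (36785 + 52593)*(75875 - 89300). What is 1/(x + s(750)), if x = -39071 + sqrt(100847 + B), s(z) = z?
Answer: -38321/2668297844 - I*sqrt(1199798803)/2668297844 ≈ -1.4362e-5 - 1.2981e-5*I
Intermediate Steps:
B = -1199899650 (B = 89378*(-13425) = -1199899650)
x = -39071 + I*sqrt(1199798803) (x = -39071 + sqrt(100847 - 1199899650) = -39071 + sqrt(-1199798803) = -39071 + I*sqrt(1199798803) ≈ -39071.0 + 34638.0*I)
1/(x + s(750)) = 1/((-39071 + I*sqrt(1199798803)) + 750) = 1/(-38321 + I*sqrt(1199798803))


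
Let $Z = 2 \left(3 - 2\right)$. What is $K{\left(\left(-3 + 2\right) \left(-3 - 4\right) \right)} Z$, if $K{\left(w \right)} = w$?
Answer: $14$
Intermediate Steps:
$Z = 2$ ($Z = 2 \cdot 1 = 2$)
$K{\left(\left(-3 + 2\right) \left(-3 - 4\right) \right)} Z = \left(-3 + 2\right) \left(-3 - 4\right) 2 = \left(-1\right) \left(-7\right) 2 = 7 \cdot 2 = 14$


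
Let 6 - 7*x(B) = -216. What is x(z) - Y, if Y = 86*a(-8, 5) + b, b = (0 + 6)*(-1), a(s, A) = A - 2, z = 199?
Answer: -1542/7 ≈ -220.29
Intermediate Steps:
a(s, A) = -2 + A
x(B) = 222/7 (x(B) = 6/7 - ⅐*(-216) = 6/7 + 216/7 = 222/7)
b = -6 (b = 6*(-1) = -6)
Y = 252 (Y = 86*(-2 + 5) - 6 = 86*3 - 6 = 258 - 6 = 252)
x(z) - Y = 222/7 - 1*252 = 222/7 - 252 = -1542/7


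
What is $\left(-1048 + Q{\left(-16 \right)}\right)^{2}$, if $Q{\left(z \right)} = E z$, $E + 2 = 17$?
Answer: $1658944$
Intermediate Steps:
$E = 15$ ($E = -2 + 17 = 15$)
$Q{\left(z \right)} = 15 z$
$\left(-1048 + Q{\left(-16 \right)}\right)^{2} = \left(-1048 + 15 \left(-16\right)\right)^{2} = \left(-1048 - 240\right)^{2} = \left(-1288\right)^{2} = 1658944$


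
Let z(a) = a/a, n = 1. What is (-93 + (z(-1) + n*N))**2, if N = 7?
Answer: 7225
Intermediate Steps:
z(a) = 1
(-93 + (z(-1) + n*N))**2 = (-93 + (1 + 1*7))**2 = (-93 + (1 + 7))**2 = (-93 + 8)**2 = (-85)**2 = 7225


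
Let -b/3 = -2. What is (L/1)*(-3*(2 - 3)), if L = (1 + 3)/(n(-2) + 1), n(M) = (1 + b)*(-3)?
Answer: -3/5 ≈ -0.60000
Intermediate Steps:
b = 6 (b = -3*(-2) = 6)
n(M) = -21 (n(M) = (1 + 6)*(-3) = 7*(-3) = -21)
L = -1/5 (L = (1 + 3)/(-21 + 1) = 4/(-20) = 4*(-1/20) = -1/5 ≈ -0.20000)
(L/1)*(-3*(2 - 3)) = (-1/5/1)*(-3*(2 - 3)) = (1*(-1/5))*(-3*(-1)) = -1/5*3 = -3/5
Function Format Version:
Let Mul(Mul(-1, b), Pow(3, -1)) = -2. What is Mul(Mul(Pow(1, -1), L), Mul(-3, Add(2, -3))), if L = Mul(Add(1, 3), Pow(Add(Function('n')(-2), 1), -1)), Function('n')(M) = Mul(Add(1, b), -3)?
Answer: Rational(-3, 5) ≈ -0.60000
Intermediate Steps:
b = 6 (b = Mul(-3, -2) = 6)
Function('n')(M) = -21 (Function('n')(M) = Mul(Add(1, 6), -3) = Mul(7, -3) = -21)
L = Rational(-1, 5) (L = Mul(Add(1, 3), Pow(Add(-21, 1), -1)) = Mul(4, Pow(-20, -1)) = Mul(4, Rational(-1, 20)) = Rational(-1, 5) ≈ -0.20000)
Mul(Mul(Pow(1, -1), L), Mul(-3, Add(2, -3))) = Mul(Mul(Pow(1, -1), Rational(-1, 5)), Mul(-3, Add(2, -3))) = Mul(Mul(1, Rational(-1, 5)), Mul(-3, -1)) = Mul(Rational(-1, 5), 3) = Rational(-3, 5)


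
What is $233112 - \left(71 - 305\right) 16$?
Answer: $236856$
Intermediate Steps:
$233112 - \left(71 - 305\right) 16 = 233112 - \left(-234\right) 16 = 233112 - -3744 = 233112 + 3744 = 236856$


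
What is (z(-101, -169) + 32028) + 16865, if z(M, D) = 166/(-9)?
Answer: 439871/9 ≈ 48875.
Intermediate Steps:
z(M, D) = -166/9 (z(M, D) = 166*(-1/9) = -166/9)
(z(-101, -169) + 32028) + 16865 = (-166/9 + 32028) + 16865 = 288086/9 + 16865 = 439871/9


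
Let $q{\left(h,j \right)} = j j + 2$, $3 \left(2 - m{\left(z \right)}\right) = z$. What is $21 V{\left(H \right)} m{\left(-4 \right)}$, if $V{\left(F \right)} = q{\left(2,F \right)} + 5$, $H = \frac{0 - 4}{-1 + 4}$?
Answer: $\frac{5530}{9} \approx 614.44$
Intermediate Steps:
$m{\left(z \right)} = 2 - \frac{z}{3}$
$q{\left(h,j \right)} = 2 + j^{2}$ ($q{\left(h,j \right)} = j^{2} + 2 = 2 + j^{2}$)
$H = - \frac{4}{3} \approx -1.3333$
$V{\left(F \right)} = 7 + F^{2}$ ($V{\left(F \right)} = \left(2 + F^{2}\right) + 5 = 7 + F^{2}$)
$21 V{\left(H \right)} m{\left(-4 \right)} = 21 \left(7 + \left(- \frac{4}{3}\right)^{2}\right) \left(2 - - \frac{4}{3}\right) = 21 \left(7 + \frac{16}{9}\right) \left(2 + \frac{4}{3}\right) = 21 \cdot \frac{79}{9} \cdot \frac{10}{3} = \frac{553}{3} \cdot \frac{10}{3} = \frac{5530}{9}$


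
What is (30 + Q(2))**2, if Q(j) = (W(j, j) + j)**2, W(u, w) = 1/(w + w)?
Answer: 314721/256 ≈ 1229.4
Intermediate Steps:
W(u, w) = 1/(2*w)
Q(j) = (j + 1/(2*j))**2 (Q(j) = (1/(2*j) + j)**2 = (j + 1/(2*j))**2)
(30 + Q(2))**2 = (30 + (2 + (1/2)/2)**2)**2 = (30 + (2 + (1/2)*(1/2))**2)**2 = (30 + (2 + 1/4)**2)**2 = (30 + (9/4)**2)**2 = (30 + 81/16)**2 = (561/16)**2 = 314721/256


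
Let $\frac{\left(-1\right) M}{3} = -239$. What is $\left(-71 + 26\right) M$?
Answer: $-32265$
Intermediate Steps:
$M = 717$ ($M = \left(-3\right) \left(-239\right) = 717$)
$\left(-71 + 26\right) M = \left(-71 + 26\right) 717 = \left(-45\right) 717 = -32265$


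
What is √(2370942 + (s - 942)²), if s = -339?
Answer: 3*√445767 ≈ 2003.0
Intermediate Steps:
√(2370942 + (s - 942)²) = √(2370942 + (-339 - 942)²) = √(2370942 + (-1281)²) = √(2370942 + 1640961) = √4011903 = 3*√445767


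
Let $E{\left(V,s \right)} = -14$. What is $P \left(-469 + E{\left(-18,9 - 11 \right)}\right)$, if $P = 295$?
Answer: $-142485$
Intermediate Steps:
$P \left(-469 + E{\left(-18,9 - 11 \right)}\right) = 295 \left(-469 - 14\right) = 295 \left(-483\right) = -142485$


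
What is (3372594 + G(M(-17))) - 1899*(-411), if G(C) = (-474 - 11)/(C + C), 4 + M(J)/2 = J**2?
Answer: 946902827/228 ≈ 4.1531e+6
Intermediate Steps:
M(J) = -8 + 2*J**2
G(C) = -485/(2*C) (G(C) = -485*1/(2*C) = -485/(2*C))
(3372594 + G(M(-17))) - 1899*(-411) = (3372594 - 485/(2*(-8 + 2*(-17)**2))) - 1899*(-411) = (3372594 - 485/(2*(-8 + 2*289))) + 780489 = (3372594 - 485/(2*(-8 + 578))) + 780489 = (3372594 - 485/2/570) + 780489 = (3372594 - 485/2*1/570) + 780489 = (3372594 - 97/228) + 780489 = 768951335/228 + 780489 = 946902827/228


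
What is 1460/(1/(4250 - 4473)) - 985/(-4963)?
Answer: -1615852555/4963 ≈ -3.2558e+5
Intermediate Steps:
1460/(1/(4250 - 4473)) - 985/(-4963) = 1460/(1/(-223)) - 985*(-1/4963) = 1460/(-1/223) + 985/4963 = 1460*(-223) + 985/4963 = -325580 + 985/4963 = -1615852555/4963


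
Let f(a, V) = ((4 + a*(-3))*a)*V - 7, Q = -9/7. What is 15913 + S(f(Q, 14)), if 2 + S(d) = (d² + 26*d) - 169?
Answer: 1661781/49 ≈ 33914.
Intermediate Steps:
Q = -9/7 (Q = -9*⅐ = -9/7 ≈ -1.2857)
f(a, V) = -7 + V*a*(4 - 3*a) (f(a, V) = ((4 - 3*a)*a)*V - 7 = (a*(4 - 3*a))*V - 7 = V*a*(4 - 3*a) - 7 = -7 + V*a*(4 - 3*a))
S(d) = -171 + d² + 26*d (S(d) = -2 + ((d² + 26*d) - 169) = -2 + (-169 + d² + 26*d) = -171 + d² + 26*d)
15913 + S(f(Q, 14)) = 15913 + (-171 + (-7 - 3*14*(-9/7)² + 4*14*(-9/7))² + 26*(-7 - 3*14*(-9/7)² + 4*14*(-9/7))) = 15913 + (-171 + (-7 - 3*14*81/49 - 72)² + 26*(-7 - 3*14*81/49 - 72)) = 15913 + (-171 + (-7 - 486/7 - 72)² + 26*(-7 - 486/7 - 72)) = 15913 + (-171 + (-1039/7)² + 26*(-1039/7)) = 15913 + (-171 + 1079521/49 - 27014/7) = 15913 + 882044/49 = 1661781/49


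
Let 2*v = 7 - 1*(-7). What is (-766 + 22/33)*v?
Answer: -16072/3 ≈ -5357.3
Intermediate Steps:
v = 7 (v = (7 - 1*(-7))/2 = (7 + 7)/2 = (½)*14 = 7)
(-766 + 22/33)*v = (-766 + 22/33)*7 = (-766 + (1/33)*22)*7 = (-766 + ⅔)*7 = -2296/3*7 = -16072/3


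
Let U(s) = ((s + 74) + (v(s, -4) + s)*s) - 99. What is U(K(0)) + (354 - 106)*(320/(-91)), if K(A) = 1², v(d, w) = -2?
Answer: -81635/91 ≈ -897.09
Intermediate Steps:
K(A) = 1
U(s) = -25 + s + s*(-2 + s) (U(s) = ((s + 74) + (-2 + s)*s) - 99 = ((74 + s) + s*(-2 + s)) - 99 = (74 + s + s*(-2 + s)) - 99 = -25 + s + s*(-2 + s))
U(K(0)) + (354 - 106)*(320/(-91)) = (-25 + 1² - 1*1) + (354 - 106)*(320/(-91)) = (-25 + 1 - 1) + 248*(320*(-1/91)) = -25 + 248*(-320/91) = -25 - 79360/91 = -81635/91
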